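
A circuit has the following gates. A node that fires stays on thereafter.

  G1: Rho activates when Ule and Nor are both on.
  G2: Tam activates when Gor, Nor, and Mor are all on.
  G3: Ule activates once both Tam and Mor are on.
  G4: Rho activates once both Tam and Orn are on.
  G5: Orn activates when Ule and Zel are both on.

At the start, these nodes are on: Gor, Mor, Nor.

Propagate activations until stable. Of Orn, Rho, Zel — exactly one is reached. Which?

Rho

Gor, Nor, and Mor are on, so Tam activates (G2).
Tam and Mor are on, so Ule activates (G3).
G1: Ule and Nor on → Rho on.
Orn would need Ule and Zel (G5), but Zel never turns on. No rule produces Zel, and it is not given.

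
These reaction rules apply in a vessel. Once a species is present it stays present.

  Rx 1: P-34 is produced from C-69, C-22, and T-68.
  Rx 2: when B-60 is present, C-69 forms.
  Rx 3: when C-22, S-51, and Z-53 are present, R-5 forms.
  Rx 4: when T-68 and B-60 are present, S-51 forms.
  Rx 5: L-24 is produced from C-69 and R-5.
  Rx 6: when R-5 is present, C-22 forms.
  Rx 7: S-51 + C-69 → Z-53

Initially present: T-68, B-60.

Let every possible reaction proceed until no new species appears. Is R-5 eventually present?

R-5 would need C-22, S-51, and Z-53 (Rx 3), but C-22 never forms.

No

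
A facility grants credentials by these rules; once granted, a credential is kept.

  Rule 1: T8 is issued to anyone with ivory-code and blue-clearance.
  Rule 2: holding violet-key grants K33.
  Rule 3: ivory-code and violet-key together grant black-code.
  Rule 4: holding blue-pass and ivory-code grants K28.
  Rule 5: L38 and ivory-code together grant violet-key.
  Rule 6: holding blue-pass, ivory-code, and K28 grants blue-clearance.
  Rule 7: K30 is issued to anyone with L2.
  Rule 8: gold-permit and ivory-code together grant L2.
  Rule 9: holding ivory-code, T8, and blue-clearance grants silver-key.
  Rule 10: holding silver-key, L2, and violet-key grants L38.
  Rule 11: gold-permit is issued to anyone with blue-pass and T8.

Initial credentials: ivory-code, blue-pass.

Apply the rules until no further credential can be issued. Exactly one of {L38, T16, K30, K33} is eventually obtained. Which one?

K30

Holding blue-pass and ivory-code grants K28 (Rule 4).
Holding blue-pass, ivory-code, and K28 grants blue-clearance (Rule 6).
Holding ivory-code and blue-clearance grants T8 (Rule 1).
Holding blue-pass and T8 grants gold-permit (Rule 11).
Holding gold-permit and ivory-code grants L2 (Rule 8).
Holding L2 grants K30 (Rule 7).
K33 would need violet-key (Rule 2), but violet-key is never granted. L38 would need silver-key, L2, and violet-key (Rule 10), but violet-key is never granted. No rule produces T16, and it is not given.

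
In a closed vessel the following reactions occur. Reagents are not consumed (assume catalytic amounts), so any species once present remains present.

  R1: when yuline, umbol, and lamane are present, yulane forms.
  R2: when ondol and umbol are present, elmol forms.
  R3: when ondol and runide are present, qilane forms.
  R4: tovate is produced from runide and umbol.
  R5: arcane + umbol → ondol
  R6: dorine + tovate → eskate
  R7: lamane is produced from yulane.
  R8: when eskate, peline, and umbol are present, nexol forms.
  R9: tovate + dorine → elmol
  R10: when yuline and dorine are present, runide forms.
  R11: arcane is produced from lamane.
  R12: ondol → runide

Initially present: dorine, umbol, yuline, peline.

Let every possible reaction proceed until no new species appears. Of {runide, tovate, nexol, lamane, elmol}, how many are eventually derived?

yuline and dorine present → runide forms (R10).
runide and umbol present → tovate forms (R4).
dorine and tovate present → eskate forms (R6).
tovate and dorine present → elmol forms (R9).
eskate, peline, and umbol present → nexol forms (R8).
runide: reached.
tovate: reached.
nexol: reached.
lamane would need yulane (R7), but yulane never forms.
elmol: reached.
Reached: runide, tovate, nexol, and elmol — 4 of the 5.

4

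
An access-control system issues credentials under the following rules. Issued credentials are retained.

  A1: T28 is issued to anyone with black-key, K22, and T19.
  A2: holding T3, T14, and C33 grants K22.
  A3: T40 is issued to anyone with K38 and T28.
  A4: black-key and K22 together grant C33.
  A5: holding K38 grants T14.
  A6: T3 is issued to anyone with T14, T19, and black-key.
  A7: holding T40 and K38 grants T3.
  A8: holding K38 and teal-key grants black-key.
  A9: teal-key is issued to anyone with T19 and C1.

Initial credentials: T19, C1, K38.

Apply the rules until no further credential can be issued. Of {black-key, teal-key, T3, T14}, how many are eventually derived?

Holding T19 and C1 grants teal-key (A9).
Holding K38 grants T14 (A5).
Holding K38 and teal-key grants black-key (A8).
Holding T14, T19, and black-key grants T3 (A6).
black-key: reached.
teal-key: reached.
T3: reached.
T14: reached.
All 4 are reached.

4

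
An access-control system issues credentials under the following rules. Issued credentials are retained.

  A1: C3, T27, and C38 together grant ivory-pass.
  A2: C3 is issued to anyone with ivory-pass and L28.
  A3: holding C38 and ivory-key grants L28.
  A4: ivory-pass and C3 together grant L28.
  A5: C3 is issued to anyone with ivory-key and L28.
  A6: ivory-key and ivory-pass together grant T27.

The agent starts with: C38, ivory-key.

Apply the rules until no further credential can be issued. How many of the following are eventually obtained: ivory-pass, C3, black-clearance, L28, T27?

2

Holding C38 and ivory-key grants L28 (A3).
Holding ivory-key and L28 grants C3 (A5).
ivory-pass would need C3, T27, and C38 (A1), but T27 is never granted.
C3: reached.
No rule produces black-clearance, and it is not given.
L28: reached.
T27 would need ivory-key and ivory-pass (A6), but ivory-pass is never granted.
Reached: C3 and L28 — 2 of the 5.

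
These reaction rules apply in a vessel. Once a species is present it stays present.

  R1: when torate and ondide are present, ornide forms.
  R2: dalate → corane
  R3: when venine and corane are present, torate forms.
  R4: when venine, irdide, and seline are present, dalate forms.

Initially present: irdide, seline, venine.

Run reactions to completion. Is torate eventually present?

venine, irdide, and seline present → dalate forms (R4).
dalate present → corane forms (R2).
venine and corane present → torate forms (R3).

Yes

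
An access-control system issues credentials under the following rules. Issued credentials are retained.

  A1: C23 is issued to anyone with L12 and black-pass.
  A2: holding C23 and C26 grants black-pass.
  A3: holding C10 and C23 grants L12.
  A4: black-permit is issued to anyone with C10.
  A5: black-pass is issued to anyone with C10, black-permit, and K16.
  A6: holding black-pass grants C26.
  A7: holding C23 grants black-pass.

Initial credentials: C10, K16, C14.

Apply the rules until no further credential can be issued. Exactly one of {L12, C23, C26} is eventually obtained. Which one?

Holding C10 grants black-permit (A4).
Holding C10, black-permit, and K16 grants black-pass (A5).
Holding black-pass grants C26 (A6).
L12 would need C10 and C23 (A3), but C23 is never granted. C23 would need L12 and black-pass (A1), but L12 is never granted.

C26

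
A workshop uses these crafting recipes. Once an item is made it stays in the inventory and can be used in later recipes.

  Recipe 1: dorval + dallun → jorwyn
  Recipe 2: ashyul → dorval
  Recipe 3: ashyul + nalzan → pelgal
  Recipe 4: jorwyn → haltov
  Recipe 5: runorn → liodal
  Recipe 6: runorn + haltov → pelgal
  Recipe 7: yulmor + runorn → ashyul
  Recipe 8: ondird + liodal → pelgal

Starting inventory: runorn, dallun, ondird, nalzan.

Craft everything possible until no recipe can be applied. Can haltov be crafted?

haltov would need jorwyn (Recipe 4), but jorwyn is never obtained.

No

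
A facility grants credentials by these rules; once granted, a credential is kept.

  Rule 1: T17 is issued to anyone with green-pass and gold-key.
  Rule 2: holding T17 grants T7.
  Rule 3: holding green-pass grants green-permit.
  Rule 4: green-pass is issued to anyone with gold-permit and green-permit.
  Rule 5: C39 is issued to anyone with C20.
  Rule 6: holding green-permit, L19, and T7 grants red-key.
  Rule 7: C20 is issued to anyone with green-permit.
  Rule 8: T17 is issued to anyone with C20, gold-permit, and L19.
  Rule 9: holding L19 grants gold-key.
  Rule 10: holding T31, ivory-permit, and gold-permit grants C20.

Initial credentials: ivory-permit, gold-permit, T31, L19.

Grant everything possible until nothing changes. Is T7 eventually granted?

Yes

Holding T31, ivory-permit, and gold-permit grants C20 (Rule 10).
Holding C20, gold-permit, and L19 grants T17 (Rule 8).
Holding T17 grants T7 (Rule 2).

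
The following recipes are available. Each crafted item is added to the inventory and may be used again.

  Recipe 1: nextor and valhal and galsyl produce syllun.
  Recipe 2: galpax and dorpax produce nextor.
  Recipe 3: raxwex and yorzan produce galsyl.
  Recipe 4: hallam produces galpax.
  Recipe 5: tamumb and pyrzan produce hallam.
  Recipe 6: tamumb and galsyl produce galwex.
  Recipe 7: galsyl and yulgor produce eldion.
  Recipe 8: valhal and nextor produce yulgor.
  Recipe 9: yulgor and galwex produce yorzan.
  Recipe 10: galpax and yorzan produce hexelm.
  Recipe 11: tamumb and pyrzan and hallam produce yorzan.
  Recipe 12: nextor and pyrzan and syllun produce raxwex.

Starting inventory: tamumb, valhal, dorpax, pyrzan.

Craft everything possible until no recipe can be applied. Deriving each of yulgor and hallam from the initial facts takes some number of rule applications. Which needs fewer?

hallam: Using Recipe 5, tamumb and pyrzan make hallam. [1 rule application]
yulgor: tamumb and pyrzan → hallam (Recipe 5). hallam → galpax (Recipe 4). Using Recipe 2, galpax and dorpax make nextor. valhal and nextor → yulgor (Recipe 8). [4 rule applications]
hallam needs fewer.

hallam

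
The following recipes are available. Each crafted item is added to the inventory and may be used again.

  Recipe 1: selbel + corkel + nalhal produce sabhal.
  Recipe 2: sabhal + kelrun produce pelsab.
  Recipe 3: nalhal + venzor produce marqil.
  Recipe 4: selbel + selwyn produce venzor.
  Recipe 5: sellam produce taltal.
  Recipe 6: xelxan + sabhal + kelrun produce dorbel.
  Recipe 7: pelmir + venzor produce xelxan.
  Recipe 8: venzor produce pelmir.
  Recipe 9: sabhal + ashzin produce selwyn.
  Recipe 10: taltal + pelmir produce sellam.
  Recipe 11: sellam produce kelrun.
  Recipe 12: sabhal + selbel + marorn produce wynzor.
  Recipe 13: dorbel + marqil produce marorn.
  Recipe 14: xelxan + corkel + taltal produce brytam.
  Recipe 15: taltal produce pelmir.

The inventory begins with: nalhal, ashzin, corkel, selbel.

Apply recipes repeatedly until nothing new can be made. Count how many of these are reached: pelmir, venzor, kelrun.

2

Using Recipe 1, selbel, corkel, and nalhal make sabhal.
Using Recipe 9, sabhal and ashzin make selwyn.
Using Recipe 4, selbel and selwyn make venzor.
venzor → pelmir (Recipe 8).
pelmir: reached.
venzor: reached.
kelrun would need sellam (Recipe 11), but sellam is never obtained.
Reached: pelmir and venzor — 2 of the 3.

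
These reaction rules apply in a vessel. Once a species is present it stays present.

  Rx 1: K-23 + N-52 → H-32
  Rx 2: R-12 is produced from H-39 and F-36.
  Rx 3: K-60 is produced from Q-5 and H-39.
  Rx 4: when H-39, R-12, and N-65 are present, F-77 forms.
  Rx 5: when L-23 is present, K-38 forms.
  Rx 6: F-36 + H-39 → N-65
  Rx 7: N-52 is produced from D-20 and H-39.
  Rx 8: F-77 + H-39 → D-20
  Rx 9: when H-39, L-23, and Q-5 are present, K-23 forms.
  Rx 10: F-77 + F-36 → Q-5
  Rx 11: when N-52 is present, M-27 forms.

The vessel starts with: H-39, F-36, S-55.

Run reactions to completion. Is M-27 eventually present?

Yes

H-39 and F-36 present → R-12 forms (Rx 2).
F-36 and H-39 present → N-65 forms (Rx 6).
H-39, R-12, and N-65 present → F-77 forms (Rx 4).
F-77 and H-39 present → D-20 forms (Rx 8).
D-20 and H-39 present → N-52 forms (Rx 7).
N-52 present → M-27 forms (Rx 11).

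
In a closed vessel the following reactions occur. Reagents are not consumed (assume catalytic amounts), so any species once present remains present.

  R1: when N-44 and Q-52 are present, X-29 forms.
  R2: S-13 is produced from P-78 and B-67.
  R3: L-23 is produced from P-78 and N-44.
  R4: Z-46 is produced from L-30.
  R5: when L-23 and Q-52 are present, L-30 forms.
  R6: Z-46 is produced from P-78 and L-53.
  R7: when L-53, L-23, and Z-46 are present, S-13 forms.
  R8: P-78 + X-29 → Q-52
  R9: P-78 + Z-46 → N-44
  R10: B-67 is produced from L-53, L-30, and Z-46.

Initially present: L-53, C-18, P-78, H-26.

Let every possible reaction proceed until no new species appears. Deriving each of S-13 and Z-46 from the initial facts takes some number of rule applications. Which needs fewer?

Z-46

Z-46: P-78 and L-53 present → Z-46 forms (R6). [1 rule application]
S-13: P-78 and L-53 present → Z-46 forms (R6). P-78 and Z-46 present → N-44 forms (R9). P-78 and N-44 present → L-23 forms (R3). L-53, L-23, and Z-46 present → S-13 forms (R7). [4 rule applications]
Z-46 needs fewer.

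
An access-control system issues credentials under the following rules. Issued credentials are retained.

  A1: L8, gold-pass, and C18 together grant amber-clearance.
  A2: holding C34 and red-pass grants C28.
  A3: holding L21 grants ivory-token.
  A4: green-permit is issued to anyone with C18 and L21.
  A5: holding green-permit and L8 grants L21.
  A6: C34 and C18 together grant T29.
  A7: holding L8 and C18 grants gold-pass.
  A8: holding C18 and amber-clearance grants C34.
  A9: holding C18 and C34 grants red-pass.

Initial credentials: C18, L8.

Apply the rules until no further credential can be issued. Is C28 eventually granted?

Holding L8 and C18 grants gold-pass (A7).
Holding L8, gold-pass, and C18 grants amber-clearance (A1).
Holding C18 and amber-clearance grants C34 (A8).
Holding C18 and C34 grants red-pass (A9).
Holding C34 and red-pass grants C28 (A2).

Yes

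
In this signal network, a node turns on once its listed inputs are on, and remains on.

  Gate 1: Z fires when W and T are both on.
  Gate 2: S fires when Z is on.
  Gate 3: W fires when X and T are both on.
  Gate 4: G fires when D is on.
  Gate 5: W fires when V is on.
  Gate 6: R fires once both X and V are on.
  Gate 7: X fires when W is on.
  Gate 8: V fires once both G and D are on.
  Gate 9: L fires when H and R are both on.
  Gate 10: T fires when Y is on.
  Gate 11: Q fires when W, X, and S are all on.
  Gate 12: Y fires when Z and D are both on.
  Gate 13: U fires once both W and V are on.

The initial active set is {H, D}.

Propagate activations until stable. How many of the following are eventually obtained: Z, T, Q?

Z would need W and T (Gate 1), but T never turns on.
T would need Y (Gate 10), but Y never turns on.
Q would need W, X, and S (Gate 11), but S never turns on.
None of the 3 are reached.

0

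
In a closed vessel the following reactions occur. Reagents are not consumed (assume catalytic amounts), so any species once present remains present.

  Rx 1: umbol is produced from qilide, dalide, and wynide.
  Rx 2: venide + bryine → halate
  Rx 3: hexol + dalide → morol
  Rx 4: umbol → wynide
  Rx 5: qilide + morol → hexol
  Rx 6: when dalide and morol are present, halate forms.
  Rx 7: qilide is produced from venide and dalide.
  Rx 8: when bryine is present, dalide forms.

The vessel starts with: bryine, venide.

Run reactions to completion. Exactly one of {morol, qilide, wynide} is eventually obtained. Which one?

qilide

bryine present → dalide forms (Rx 8).
venide and dalide present → qilide forms (Rx 7).
wynide would need umbol (Rx 4), but umbol never forms. morol would need hexol and dalide (Rx 3), but hexol never forms.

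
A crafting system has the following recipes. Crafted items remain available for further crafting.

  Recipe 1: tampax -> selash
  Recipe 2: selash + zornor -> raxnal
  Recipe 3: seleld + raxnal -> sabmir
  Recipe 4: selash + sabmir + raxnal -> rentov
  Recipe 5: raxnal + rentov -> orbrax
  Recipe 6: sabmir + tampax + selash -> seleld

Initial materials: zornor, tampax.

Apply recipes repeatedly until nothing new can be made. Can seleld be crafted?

No

seleld would need sabmir, tampax, and selash (Recipe 6), but sabmir is never obtained.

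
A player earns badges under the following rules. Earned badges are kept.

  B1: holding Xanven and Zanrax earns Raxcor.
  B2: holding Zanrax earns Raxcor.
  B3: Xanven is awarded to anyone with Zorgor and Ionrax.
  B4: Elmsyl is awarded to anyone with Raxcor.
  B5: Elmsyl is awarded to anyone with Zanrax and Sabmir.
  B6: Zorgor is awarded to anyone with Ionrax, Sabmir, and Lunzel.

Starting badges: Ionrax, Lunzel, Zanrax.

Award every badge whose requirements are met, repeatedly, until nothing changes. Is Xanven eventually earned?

No

Xanven would need Zorgor and Ionrax (B3), but Zorgor is never earned.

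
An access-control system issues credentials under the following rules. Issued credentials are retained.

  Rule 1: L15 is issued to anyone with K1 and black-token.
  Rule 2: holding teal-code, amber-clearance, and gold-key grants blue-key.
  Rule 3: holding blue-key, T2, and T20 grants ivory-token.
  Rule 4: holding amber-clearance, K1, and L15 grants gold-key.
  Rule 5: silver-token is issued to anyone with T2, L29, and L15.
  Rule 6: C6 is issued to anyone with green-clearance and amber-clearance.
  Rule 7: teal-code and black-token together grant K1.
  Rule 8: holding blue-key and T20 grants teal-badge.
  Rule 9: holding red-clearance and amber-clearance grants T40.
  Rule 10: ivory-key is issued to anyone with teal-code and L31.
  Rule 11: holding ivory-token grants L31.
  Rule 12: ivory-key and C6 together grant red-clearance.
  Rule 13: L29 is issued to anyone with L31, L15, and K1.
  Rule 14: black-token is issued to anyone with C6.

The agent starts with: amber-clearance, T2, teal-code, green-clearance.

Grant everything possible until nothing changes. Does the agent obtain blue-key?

Yes

Holding green-clearance and amber-clearance grants C6 (Rule 6).
Holding C6 grants black-token (Rule 14).
Holding teal-code and black-token grants K1 (Rule 7).
Holding K1 and black-token grants L15 (Rule 1).
Holding amber-clearance, K1, and L15 grants gold-key (Rule 4).
Holding teal-code, amber-clearance, and gold-key grants blue-key (Rule 2).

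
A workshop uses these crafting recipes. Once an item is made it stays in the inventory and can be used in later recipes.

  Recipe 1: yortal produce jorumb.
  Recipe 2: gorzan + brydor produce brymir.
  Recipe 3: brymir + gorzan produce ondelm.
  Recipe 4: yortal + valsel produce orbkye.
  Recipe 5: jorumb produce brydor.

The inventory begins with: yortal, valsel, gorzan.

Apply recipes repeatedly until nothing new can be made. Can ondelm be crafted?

Yes

Using Recipe 1, yortal makes jorumb.
jorumb → brydor (Recipe 5).
Using Recipe 2, gorzan and brydor make brymir.
Using Recipe 3, brymir and gorzan make ondelm.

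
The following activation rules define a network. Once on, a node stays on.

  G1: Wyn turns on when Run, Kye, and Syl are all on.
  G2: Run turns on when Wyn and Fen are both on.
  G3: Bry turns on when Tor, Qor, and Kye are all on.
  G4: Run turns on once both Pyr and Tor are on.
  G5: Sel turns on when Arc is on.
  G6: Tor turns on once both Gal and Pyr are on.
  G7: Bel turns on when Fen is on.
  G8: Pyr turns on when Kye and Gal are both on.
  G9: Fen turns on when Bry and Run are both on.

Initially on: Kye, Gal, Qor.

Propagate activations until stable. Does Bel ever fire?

Kye and Gal are on, so Pyr turns on (G8).
Gal and Pyr are on, so Tor turns on (G6).
G4: Pyr and Tor on → Run on.
G3: Tor, Qor, and Kye on → Bry on.
Bry and Run are on, so Fen turns on (G9).
G7: Fen on → Bel on.

Yes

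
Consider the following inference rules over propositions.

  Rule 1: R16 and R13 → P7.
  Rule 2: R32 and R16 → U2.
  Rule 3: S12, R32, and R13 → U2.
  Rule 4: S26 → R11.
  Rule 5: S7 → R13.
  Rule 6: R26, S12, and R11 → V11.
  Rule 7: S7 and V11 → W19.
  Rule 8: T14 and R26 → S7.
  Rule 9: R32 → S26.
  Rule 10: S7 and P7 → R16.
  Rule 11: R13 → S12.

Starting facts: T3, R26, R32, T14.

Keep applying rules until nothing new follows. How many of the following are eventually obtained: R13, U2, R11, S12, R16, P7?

T14 and R26 hold, so S7 follows (Rule 8).
R32 holds, so S26 follows (Rule 9).
S26 holds, so R11 follows (Rule 4).
S7 holds, so R13 follows (Rule 5).
R13 holds, so S12 follows (Rule 11).
From S12, R32, and R13, Rule 3 gives U2.
R13: reached.
U2: reached.
R11: reached.
S12: reached.
R16 would need S7 and P7 (Rule 10), but P7 is never established.
P7 would need R16 and R13 (Rule 1), but R16 is never established.
Reached: R13, U2, R11, and S12 — 4 of the 6.

4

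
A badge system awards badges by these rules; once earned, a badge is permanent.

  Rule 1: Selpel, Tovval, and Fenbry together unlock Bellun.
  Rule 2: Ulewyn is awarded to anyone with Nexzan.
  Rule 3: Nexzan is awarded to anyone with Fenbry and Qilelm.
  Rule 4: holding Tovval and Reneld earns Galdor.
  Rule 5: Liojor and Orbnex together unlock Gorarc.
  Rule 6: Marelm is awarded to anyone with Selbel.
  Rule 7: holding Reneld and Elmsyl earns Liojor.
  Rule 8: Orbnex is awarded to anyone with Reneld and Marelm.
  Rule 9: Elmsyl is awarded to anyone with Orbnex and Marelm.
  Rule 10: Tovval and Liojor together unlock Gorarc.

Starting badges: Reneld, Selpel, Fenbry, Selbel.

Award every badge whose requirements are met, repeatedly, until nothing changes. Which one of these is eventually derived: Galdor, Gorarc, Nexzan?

Gorarc

With Selbel, Marelm is earned (Rule 6).
With Reneld and Marelm, Orbnex is earned (Rule 8).
With Orbnex and Marelm, Elmsyl is earned (Rule 9).
With Reneld and Elmsyl, Liojor is earned (Rule 7).
With Liojor and Orbnex, Gorarc is earned (Rule 5).
Nexzan would need Fenbry and Qilelm (Rule 3), but Qilelm is never earned. Galdor would need Tovval and Reneld (Rule 4), but Tovval is never earned.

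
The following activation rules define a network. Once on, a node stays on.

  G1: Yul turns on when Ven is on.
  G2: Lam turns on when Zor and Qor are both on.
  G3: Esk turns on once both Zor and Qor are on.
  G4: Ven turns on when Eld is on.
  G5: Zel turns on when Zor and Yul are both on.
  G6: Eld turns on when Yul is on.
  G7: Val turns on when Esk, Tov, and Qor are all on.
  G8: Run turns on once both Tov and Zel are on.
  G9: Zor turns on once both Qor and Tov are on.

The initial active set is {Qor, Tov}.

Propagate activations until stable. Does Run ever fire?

No

Run would need Tov and Zel (G8), but Zel never turns on.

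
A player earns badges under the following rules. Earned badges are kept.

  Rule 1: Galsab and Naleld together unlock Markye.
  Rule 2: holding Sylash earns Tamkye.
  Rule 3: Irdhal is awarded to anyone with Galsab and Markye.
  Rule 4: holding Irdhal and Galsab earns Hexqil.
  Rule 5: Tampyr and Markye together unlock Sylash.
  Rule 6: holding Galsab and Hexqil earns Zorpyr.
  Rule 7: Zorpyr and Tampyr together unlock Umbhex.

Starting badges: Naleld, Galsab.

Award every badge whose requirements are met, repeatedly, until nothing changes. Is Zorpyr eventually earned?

Yes

With Galsab and Naleld, Markye is earned (Rule 1).
With Galsab and Markye, Irdhal is earned (Rule 3).
With Irdhal and Galsab, Hexqil is earned (Rule 4).
With Galsab and Hexqil, Zorpyr is earned (Rule 6).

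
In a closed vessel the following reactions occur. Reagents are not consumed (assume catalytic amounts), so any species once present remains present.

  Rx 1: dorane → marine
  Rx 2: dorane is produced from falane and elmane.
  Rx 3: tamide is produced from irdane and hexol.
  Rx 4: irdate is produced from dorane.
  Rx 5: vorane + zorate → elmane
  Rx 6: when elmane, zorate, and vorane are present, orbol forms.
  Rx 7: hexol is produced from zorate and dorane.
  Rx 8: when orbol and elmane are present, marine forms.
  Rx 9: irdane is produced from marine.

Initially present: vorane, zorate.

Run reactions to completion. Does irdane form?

vorane and zorate present → elmane forms (Rx 5).
elmane, zorate, and vorane present → orbol forms (Rx 6).
orbol and elmane present → marine forms (Rx 8).
marine present → irdane forms (Rx 9).

Yes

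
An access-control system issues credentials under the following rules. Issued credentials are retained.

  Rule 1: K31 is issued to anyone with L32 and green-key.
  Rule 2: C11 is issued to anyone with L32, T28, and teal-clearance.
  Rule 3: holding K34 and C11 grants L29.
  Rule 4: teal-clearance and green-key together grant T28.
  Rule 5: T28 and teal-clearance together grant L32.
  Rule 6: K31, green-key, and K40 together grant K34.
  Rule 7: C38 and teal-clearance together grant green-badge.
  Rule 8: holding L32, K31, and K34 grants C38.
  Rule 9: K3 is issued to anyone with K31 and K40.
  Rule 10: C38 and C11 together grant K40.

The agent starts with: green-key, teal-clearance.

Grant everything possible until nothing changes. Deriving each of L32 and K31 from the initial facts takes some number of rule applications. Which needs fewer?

L32: Holding teal-clearance and green-key grants T28 (Rule 4). Holding T28 and teal-clearance grants L32 (Rule 5). [2 rule applications]
K31: Holding teal-clearance and green-key grants T28 (Rule 4). Holding T28 and teal-clearance grants L32 (Rule 5). Holding L32 and green-key grants K31 (Rule 1). [3 rule applications]
L32 needs fewer.

L32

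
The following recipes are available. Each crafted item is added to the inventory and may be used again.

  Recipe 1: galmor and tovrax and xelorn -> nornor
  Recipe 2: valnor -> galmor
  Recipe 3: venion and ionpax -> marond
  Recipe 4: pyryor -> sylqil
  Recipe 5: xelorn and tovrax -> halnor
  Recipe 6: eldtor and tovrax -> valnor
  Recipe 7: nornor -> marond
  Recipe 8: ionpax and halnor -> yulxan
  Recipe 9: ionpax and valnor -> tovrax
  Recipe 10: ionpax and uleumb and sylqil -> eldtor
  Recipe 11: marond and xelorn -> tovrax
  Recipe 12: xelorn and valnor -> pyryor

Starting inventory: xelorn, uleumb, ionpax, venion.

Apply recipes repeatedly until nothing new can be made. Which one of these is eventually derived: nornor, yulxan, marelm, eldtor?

yulxan

Using Recipe 3, venion and ionpax make marond.
Using Recipe 11, marond and xelorn make tovrax.
xelorn and tovrax -> halnor (Recipe 5).
Using Recipe 8, ionpax and halnor make yulxan.
eldtor would need ionpax, uleumb, and sylqil (Recipe 10), but sylqil is never obtained. No rule produces marelm, and it is not given. nornor would need galmor, tovrax, and xelorn (Recipe 1), but galmor is never obtained.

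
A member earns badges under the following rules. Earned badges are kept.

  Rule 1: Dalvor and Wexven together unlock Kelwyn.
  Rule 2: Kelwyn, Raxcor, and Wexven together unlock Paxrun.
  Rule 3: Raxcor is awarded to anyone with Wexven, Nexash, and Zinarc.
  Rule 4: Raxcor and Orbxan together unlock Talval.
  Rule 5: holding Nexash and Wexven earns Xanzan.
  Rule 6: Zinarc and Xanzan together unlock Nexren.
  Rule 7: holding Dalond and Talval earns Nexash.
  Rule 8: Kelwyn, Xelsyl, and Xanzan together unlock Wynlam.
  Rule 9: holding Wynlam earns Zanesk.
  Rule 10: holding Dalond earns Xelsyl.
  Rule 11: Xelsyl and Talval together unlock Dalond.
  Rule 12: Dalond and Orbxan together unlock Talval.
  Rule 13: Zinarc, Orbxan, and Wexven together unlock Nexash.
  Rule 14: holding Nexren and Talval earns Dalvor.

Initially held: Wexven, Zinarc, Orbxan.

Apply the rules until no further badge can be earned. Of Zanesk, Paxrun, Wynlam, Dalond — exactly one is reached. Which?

Paxrun

With Zinarc, Orbxan, and Wexven, Nexash is earned (Rule 13).
With Wexven, Nexash, and Zinarc, Raxcor is earned (Rule 3).
With Nexash and Wexven, Xanzan is earned (Rule 5).
With Raxcor and Orbxan, Talval is earned (Rule 4).
With Zinarc and Xanzan, Nexren is earned (Rule 6).
With Nexren and Talval, Dalvor is earned (Rule 14).
With Dalvor and Wexven, Kelwyn is earned (Rule 1).
With Kelwyn, Raxcor, and Wexven, Paxrun is earned (Rule 2).
Zanesk would need Wynlam (Rule 9), but Wynlam is never earned. Dalond would need Xelsyl and Talval (Rule 11), but Xelsyl is never earned. Wynlam would need Kelwyn, Xelsyl, and Xanzan (Rule 8), but Xelsyl is never earned.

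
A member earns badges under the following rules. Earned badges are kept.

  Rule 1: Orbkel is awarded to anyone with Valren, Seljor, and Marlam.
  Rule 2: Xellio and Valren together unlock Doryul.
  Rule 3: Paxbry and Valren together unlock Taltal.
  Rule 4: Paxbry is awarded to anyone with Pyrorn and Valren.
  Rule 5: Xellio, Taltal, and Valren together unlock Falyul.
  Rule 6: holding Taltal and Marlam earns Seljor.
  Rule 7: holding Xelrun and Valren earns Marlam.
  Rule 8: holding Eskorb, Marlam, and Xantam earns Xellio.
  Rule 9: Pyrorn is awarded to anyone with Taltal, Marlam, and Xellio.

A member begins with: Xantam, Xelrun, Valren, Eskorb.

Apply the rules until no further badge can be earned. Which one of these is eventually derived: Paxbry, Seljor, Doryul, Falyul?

With Xelrun and Valren, Marlam is earned (Rule 7).
With Eskorb, Marlam, and Xantam, Xellio is earned (Rule 8).
With Xellio and Valren, Doryul is earned (Rule 2).
Seljor would need Taltal and Marlam (Rule 6), but Taltal is never earned. Paxbry would need Pyrorn and Valren (Rule 4), but Pyrorn is never earned. Falyul would need Xellio, Taltal, and Valren (Rule 5), but Taltal is never earned.

Doryul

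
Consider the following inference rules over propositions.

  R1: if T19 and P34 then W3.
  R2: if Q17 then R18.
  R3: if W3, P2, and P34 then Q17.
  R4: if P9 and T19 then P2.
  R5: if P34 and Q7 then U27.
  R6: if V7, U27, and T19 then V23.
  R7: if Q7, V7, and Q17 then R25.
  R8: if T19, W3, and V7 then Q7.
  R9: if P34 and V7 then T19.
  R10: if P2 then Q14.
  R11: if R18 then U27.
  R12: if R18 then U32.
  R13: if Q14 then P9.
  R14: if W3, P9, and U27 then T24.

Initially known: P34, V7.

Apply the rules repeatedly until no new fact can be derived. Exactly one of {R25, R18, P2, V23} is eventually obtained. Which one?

From P34 and V7, R9 gives T19.
From T19 and P34, R1 gives W3.
T19, W3, and V7 hold, so Q7 follows (R8).
P34 and Q7 hold, so U27 follows (R5).
From V7, U27, and T19, R6 gives V23.
R18 would need Q17 (R2), but Q17 is never established. P2 would need P9 and T19 (R4), but P9 is never established. R25 would need Q7, V7, and Q17 (R7), but Q17 is never established.

V23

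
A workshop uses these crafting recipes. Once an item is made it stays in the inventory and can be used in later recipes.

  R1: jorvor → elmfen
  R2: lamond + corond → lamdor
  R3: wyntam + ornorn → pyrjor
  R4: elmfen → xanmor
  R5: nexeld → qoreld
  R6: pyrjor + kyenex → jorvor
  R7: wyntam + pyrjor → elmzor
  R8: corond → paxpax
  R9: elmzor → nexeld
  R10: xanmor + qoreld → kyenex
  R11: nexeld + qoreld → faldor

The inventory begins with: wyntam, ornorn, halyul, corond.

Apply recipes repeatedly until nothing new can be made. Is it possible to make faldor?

Yes

Using R3, wyntam and ornorn make pyrjor.
wyntam + pyrjor → elmzor (R7).
Using R9, elmzor makes nexeld.
Using R5, nexeld makes qoreld.
nexeld + qoreld → faldor (R11).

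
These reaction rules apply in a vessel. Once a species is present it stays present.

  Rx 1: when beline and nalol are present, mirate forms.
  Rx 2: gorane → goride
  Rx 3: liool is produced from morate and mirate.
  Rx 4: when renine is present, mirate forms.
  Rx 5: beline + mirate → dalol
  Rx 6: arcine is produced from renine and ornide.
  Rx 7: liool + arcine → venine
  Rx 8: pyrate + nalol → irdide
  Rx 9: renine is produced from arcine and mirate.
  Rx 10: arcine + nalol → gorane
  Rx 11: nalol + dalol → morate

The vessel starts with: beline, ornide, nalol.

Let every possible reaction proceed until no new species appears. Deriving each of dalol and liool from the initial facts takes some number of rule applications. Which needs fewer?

dalol

dalol: beline and nalol present → mirate forms (Rx 1). beline and mirate present → dalol forms (Rx 5). [2 rule applications]
liool: beline and nalol present → mirate forms (Rx 1). beline and mirate present → dalol forms (Rx 5). nalol and dalol present → morate forms (Rx 11). morate and mirate present → liool forms (Rx 3). [4 rule applications]
dalol needs fewer.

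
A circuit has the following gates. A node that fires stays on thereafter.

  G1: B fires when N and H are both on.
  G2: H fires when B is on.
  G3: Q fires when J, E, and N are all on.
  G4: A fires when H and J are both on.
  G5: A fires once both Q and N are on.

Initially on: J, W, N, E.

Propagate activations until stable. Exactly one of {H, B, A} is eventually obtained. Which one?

G3: J, E, and N on → Q on.
Q and N are on, so A fires (G5).
H would need B (G2), but B never turns on. B would need N and H (G1), but H never turns on.

A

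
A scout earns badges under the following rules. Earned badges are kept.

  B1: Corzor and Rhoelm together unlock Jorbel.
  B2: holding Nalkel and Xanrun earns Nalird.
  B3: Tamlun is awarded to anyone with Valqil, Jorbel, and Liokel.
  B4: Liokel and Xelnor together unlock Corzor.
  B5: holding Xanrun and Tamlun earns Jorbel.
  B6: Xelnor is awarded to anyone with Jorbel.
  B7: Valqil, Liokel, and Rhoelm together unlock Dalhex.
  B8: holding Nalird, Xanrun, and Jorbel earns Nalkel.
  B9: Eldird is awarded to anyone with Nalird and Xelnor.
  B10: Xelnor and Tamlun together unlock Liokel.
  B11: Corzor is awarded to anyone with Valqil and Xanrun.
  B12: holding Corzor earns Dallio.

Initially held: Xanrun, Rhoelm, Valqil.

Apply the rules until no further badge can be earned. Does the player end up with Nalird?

No

Nalird would need Nalkel and Xanrun (B2), but Nalkel is never earned.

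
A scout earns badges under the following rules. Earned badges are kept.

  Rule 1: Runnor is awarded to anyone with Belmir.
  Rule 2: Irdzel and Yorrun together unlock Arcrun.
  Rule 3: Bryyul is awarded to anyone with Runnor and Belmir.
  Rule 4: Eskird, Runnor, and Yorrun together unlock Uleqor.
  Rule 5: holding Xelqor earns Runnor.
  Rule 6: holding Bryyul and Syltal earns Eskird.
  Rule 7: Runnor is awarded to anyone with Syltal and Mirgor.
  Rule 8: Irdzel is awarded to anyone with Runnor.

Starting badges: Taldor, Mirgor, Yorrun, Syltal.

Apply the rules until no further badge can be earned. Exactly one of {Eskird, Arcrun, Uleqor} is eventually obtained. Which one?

Arcrun

With Syltal and Mirgor, Runnor is earned (Rule 7).
With Runnor, Irdzel is earned (Rule 8).
With Irdzel and Yorrun, Arcrun is earned (Rule 2).
Eskird would need Bryyul and Syltal (Rule 6), but Bryyul is never earned. Uleqor would need Eskird, Runnor, and Yorrun (Rule 4), but Eskird is never earned.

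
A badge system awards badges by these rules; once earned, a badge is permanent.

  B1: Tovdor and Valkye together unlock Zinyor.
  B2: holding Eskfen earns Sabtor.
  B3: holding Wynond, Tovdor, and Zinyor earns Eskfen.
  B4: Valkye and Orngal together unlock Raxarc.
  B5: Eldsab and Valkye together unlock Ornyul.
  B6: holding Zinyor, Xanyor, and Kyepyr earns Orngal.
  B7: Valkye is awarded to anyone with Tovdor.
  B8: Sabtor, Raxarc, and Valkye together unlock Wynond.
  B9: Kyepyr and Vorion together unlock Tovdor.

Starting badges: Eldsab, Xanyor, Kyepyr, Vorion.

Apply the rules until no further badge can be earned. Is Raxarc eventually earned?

With Kyepyr and Vorion, Tovdor is earned (B9).
With Tovdor, Valkye is earned (B7).
With Tovdor and Valkye, Zinyor is earned (B1).
With Zinyor, Xanyor, and Kyepyr, Orngal is earned (B6).
With Valkye and Orngal, Raxarc is earned (B4).

Yes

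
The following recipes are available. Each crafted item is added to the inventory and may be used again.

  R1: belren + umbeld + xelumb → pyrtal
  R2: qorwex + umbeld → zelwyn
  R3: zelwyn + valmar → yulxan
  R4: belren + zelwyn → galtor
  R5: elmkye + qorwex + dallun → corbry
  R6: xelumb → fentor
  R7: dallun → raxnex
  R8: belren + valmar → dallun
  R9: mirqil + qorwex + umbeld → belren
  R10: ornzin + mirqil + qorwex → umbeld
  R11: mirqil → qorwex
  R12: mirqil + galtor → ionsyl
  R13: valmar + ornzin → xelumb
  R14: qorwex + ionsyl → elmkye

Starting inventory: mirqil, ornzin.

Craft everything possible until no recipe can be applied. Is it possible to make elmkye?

Yes

mirqil → qorwex (R11).
ornzin + mirqil + qorwex → umbeld (R10).
mirqil + qorwex + umbeld → belren (R9).
qorwex + umbeld → zelwyn (R2).
Using R4, belren and zelwyn make galtor.
mirqil + galtor → ionsyl (R12).
qorwex + ionsyl → elmkye (R14).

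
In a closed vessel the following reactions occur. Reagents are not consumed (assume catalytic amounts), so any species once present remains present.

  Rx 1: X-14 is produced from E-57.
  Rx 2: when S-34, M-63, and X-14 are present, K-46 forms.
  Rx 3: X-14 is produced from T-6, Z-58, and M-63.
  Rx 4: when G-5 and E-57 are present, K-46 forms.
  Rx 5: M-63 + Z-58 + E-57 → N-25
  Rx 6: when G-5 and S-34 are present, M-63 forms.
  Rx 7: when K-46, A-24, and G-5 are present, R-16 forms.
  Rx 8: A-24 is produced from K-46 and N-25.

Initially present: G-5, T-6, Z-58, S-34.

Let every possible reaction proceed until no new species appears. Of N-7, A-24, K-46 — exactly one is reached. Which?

K-46

G-5 and S-34 present → M-63 forms (Rx 6).
T-6, Z-58, and M-63 present → X-14 forms (Rx 3).
S-34, M-63, and X-14 present → K-46 forms (Rx 2).
A-24 would need K-46 and N-25 (Rx 8), but N-25 never forms. No rule produces N-7, and it is not given.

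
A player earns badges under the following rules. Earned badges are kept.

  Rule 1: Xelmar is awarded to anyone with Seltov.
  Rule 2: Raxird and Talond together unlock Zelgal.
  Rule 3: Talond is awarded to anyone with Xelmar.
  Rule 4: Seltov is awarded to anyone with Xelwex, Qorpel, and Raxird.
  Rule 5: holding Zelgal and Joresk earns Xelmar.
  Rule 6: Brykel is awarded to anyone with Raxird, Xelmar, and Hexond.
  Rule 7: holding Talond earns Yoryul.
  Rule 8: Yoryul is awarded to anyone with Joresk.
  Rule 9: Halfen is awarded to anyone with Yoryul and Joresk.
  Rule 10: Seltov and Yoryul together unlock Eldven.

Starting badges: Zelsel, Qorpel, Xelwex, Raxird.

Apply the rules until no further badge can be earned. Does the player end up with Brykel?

No

Brykel would need Raxird, Xelmar, and Hexond (Rule 6), but Hexond is never earned.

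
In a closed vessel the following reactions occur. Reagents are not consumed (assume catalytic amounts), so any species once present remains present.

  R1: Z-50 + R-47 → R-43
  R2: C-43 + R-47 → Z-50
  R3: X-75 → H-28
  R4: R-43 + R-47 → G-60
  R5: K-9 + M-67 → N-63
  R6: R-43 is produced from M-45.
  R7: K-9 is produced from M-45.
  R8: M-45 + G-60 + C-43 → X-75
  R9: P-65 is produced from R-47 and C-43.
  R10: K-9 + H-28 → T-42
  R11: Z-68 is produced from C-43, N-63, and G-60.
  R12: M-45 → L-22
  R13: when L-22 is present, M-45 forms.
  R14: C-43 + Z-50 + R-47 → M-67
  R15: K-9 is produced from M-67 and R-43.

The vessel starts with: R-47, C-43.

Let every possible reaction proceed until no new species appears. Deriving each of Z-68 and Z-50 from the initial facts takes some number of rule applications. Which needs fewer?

Z-50: C-43 and R-47 present → Z-50 forms (R2). [1 rule application]
Z-68: C-43 and R-47 present → Z-50 forms (R2). C-43, Z-50, and R-47 present → M-67 forms (R14). Z-50 and R-47 present → R-43 forms (R1). R-43 and R-47 present → G-60 forms (R4). M-67 and R-43 present → K-9 forms (R15). K-9 and M-67 present → N-63 forms (R5). C-43, N-63, and G-60 present → Z-68 forms (R11). [7 rule applications]
Z-50 needs fewer.

Z-50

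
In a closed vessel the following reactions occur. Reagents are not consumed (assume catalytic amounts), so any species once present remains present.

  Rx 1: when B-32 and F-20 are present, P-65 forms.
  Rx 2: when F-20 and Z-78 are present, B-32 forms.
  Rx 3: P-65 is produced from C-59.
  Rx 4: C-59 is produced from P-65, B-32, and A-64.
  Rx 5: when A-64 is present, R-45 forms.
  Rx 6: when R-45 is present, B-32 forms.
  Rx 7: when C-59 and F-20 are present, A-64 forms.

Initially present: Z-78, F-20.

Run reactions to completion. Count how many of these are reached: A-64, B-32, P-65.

F-20 and Z-78 present → B-32 forms (Rx 2).
B-32 and F-20 present → P-65 forms (Rx 1).
A-64 would need C-59 and F-20 (Rx 7), but C-59 never forms.
B-32: reached.
P-65: reached.
Reached: B-32 and P-65 — 2 of the 3.

2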